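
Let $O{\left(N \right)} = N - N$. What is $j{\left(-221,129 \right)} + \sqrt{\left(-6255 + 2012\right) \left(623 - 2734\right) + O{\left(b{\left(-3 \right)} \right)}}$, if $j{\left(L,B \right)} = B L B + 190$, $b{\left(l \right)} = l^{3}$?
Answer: $-3677471 + \sqrt{8956973} \approx -3.6745 \cdot 10^{6}$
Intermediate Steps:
$j{\left(L,B \right)} = 190 + L B^{2}$ ($j{\left(L,B \right)} = L B^{2} + 190 = 190 + L B^{2}$)
$O{\left(N \right)} = 0$
$j{\left(-221,129 \right)} + \sqrt{\left(-6255 + 2012\right) \left(623 - 2734\right) + O{\left(b{\left(-3 \right)} \right)}} = \left(190 - 221 \cdot 129^{2}\right) + \sqrt{\left(-6255 + 2012\right) \left(623 - 2734\right) + 0} = \left(190 - 3677661\right) + \sqrt{\left(-4243\right) \left(-2111\right) + 0} = \left(190 - 3677661\right) + \sqrt{8956973 + 0} = -3677471 + \sqrt{8956973}$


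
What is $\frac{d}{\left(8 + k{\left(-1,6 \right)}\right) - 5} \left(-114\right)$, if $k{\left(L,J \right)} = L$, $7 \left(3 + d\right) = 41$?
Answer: $- \frac{1140}{7} \approx -162.86$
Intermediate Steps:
$d = \frac{20}{7}$ ($d = -3 + \frac{1}{7} \cdot 41 = -3 + \frac{41}{7} = \frac{20}{7} \approx 2.8571$)
$\frac{d}{\left(8 + k{\left(-1,6 \right)}\right) - 5} \left(-114\right) = \frac{20}{7 \left(\left(8 - 1\right) - 5\right)} \left(-114\right) = \frac{20}{7 \left(7 - 5\right)} \left(-114\right) = \frac{20}{7 \cdot 2} \left(-114\right) = \frac{20}{7} \cdot \frac{1}{2} \left(-114\right) = \frac{10}{7} \left(-114\right) = - \frac{1140}{7}$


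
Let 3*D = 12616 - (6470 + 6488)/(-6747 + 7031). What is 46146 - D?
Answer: 17873203/426 ≈ 41956.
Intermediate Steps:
D = 1784993/426 (D = (12616 - (6470 + 6488)/(-6747 + 7031))/3 = (12616 - 12958/284)/3 = (12616 - 1*6479/142)/3 = (12616 - 6479/142)/3 = (⅓)*(1784993/142) = 1784993/426 ≈ 4190.1)
46146 - D = 46146 - 1*1784993/426 = 46146 - 1784993/426 = 17873203/426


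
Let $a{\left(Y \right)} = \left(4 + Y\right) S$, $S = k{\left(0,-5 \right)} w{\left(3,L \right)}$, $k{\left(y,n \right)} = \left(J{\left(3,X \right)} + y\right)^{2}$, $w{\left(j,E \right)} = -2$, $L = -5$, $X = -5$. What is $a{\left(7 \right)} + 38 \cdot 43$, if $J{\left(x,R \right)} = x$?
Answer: $1436$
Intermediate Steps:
$k{\left(y,n \right)} = \left(3 + y\right)^{2}$
$S = -18$ ($S = \left(3 + 0\right)^{2} \left(-2\right) = 3^{2} \left(-2\right) = 9 \left(-2\right) = -18$)
$a{\left(Y \right)} = -72 - 18 Y$ ($a{\left(Y \right)} = \left(4 + Y\right) \left(-18\right) = -72 - 18 Y$)
$a{\left(7 \right)} + 38 \cdot 43 = \left(-72 - 126\right) + 38 \cdot 43 = \left(-72 - 126\right) + 1634 = -198 + 1634 = 1436$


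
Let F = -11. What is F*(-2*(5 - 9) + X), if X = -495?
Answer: 5357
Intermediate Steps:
F*(-2*(5 - 9) + X) = -11*(-2*(5 - 9) - 495) = -11*(-2*(-4) - 495) = -11*(8 - 495) = -11*(-487) = 5357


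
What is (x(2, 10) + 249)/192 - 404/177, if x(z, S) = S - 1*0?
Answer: -3525/3776 ≈ -0.93353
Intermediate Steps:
x(z, S) = S (x(z, S) = S + 0 = S)
(x(2, 10) + 249)/192 - 404/177 = (10 + 249)/192 - 404/177 = 259*(1/192) - 404*1/177 = 259/192 - 404/177 = -3525/3776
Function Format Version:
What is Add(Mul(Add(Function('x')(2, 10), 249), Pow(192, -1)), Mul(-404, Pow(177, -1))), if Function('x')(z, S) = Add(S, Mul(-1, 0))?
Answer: Rational(-3525, 3776) ≈ -0.93353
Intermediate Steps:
Function('x')(z, S) = S (Function('x')(z, S) = Add(S, 0) = S)
Add(Mul(Add(Function('x')(2, 10), 249), Pow(192, -1)), Mul(-404, Pow(177, -1))) = Add(Mul(Add(10, 249), Pow(192, -1)), Mul(-404, Pow(177, -1))) = Add(Mul(259, Rational(1, 192)), Mul(-404, Rational(1, 177))) = Add(Rational(259, 192), Rational(-404, 177)) = Rational(-3525, 3776)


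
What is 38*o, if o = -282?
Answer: -10716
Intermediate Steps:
38*o = 38*(-282) = -10716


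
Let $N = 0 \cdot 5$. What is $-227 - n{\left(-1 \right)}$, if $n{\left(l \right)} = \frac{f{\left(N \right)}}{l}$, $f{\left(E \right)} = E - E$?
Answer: $-227$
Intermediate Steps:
$N = 0$
$f{\left(E \right)} = 0$
$n{\left(l \right)} = 0$ ($n{\left(l \right)} = \frac{0}{l} = 0$)
$-227 - n{\left(-1 \right)} = -227 - 0 = -227 + 0 = -227$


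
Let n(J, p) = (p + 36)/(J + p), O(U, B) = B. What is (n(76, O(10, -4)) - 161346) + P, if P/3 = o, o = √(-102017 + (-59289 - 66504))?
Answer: -1452110/9 + 3*I*√227810 ≈ -1.6135e+5 + 1431.9*I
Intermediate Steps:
o = I*√227810 (o = √(-102017 - 125793) = √(-227810) = I*√227810 ≈ 477.29*I)
P = 3*I*√227810 (P = 3*(I*√227810) = 3*I*√227810 ≈ 1431.9*I)
n(J, p) = (36 + p)/(J + p)
(n(76, O(10, -4)) - 161346) + P = ((36 - 4)/(76 - 4) - 161346) + 3*I*√227810 = (32/72 - 161346) + 3*I*√227810 = ((1/72)*32 - 161346) + 3*I*√227810 = (4/9 - 161346) + 3*I*√227810 = -1452110/9 + 3*I*√227810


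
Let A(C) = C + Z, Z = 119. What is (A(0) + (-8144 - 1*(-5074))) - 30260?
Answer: -33211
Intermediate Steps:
A(C) = 119 + C (A(C) = C + 119 = 119 + C)
(A(0) + (-8144 - 1*(-5074))) - 30260 = ((119 + 0) + (-8144 - 1*(-5074))) - 30260 = (119 + (-8144 + 5074)) - 30260 = (119 - 3070) - 30260 = -2951 - 30260 = -33211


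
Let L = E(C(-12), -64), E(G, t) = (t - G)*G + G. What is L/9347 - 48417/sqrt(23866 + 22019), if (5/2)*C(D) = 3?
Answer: -1926/233675 - 16139*sqrt(45885)/15295 ≈ -226.04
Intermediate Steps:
C(D) = 6/5 (C(D) = (2/5)*3 = 6/5)
E(G, t) = G + G*(t - G) (E(G, t) = G*(t - G) + G = G + G*(t - G))
L = -1926/25 (L = 6*(1 - 64 - 1*6/5)/5 = 6*(1 - 64 - 6/5)/5 = (6/5)*(-321/5) = -1926/25 ≈ -77.040)
L/9347 - 48417/sqrt(23866 + 22019) = -1926/25/9347 - 48417/sqrt(23866 + 22019) = -1926/25*1/9347 - 48417*sqrt(45885)/45885 = -1926/233675 - 16139*sqrt(45885)/15295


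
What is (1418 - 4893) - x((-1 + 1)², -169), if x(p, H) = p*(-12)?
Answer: -3475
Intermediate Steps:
x(p, H) = -12*p
(1418 - 4893) - x((-1 + 1)², -169) = (1418 - 4893) - (-12)*(-1 + 1)² = -3475 - (-12)*0² = -3475 - (-12)*0 = -3475 - 1*0 = -3475 + 0 = -3475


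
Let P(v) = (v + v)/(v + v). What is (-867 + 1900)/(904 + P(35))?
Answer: 1033/905 ≈ 1.1414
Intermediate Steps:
P(v) = 1 (P(v) = (2*v)/((2*v)) = (1/(2*v))*(2*v) = 1)
(-867 + 1900)/(904 + P(35)) = (-867 + 1900)/(904 + 1) = 1033/905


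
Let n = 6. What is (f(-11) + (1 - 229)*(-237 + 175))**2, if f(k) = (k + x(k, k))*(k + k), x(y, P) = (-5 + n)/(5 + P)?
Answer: 1861491025/9 ≈ 2.0683e+8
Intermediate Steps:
x(y, P) = 1/(5 + P) (x(y, P) = (-5 + 6)/(5 + P) = 1/(5 + P))
f(k) = 2*k*(k + 1/(5 + k)) (f(k) = (k + 1/(5 + k))*(k + k) = (k + 1/(5 + k))*(2*k) = 2*k*(k + 1/(5 + k)))
(f(-11) + (1 - 229)*(-237 + 175))**2 = (2*(-11)*(1 - 11*(5 - 11))/(5 - 11) + (1 - 229)*(-237 + 175))**2 = (2*(-11)*(1 - 11*(-6))/(-6) - 228*(-62))**2 = (2*(-11)*(-1/6)*(1 + 66) + 14136)**2 = (2*(-11)*(-1/6)*67 + 14136)**2 = (737/3 + 14136)**2 = (43145/3)**2 = 1861491025/9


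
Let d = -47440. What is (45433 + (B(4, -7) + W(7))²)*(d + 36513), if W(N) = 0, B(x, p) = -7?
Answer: -496981814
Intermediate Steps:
(45433 + (B(4, -7) + W(7))²)*(d + 36513) = (45433 + (-7 + 0)²)*(-47440 + 36513) = (45433 + (-7)²)*(-10927) = (45433 + 49)*(-10927) = 45482*(-10927) = -496981814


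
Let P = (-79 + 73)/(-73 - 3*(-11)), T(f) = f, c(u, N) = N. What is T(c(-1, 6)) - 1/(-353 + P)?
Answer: 42362/7057 ≈ 6.0028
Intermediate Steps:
P = 3/20 (P = -6/(-73 + 33) = -6/(-40) = -6*(-1/40) = 3/20 ≈ 0.15000)
T(c(-1, 6)) - 1/(-353 + P) = 6 - 1/(-353 + 3/20) = 6 - 1/(-7057/20) = 6 - 1*(-20/7057) = 6 + 20/7057 = 42362/7057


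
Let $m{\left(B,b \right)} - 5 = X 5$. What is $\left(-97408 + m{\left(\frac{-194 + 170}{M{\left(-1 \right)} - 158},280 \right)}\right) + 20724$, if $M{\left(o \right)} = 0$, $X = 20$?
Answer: $-76579$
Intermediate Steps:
$m{\left(B,b \right)} = 105$ ($m{\left(B,b \right)} = 5 + 20 \cdot 5 = 5 + 100 = 105$)
$\left(-97408 + m{\left(\frac{-194 + 170}{M{\left(-1 \right)} - 158},280 \right)}\right) + 20724 = \left(-97408 + 105\right) + 20724 = -97303 + 20724 = -76579$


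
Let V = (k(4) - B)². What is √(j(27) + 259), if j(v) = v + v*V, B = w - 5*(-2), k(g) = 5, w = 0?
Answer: 31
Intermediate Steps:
B = 10 (B = 0 - 5*(-2) = 0 + 10 = 10)
V = 25 (V = (5 - 1*10)² = (5 - 10)² = (-5)² = 25)
j(v) = 26*v (j(v) = v + v*25 = v + 25*v = 26*v)
√(j(27) + 259) = √(26*27 + 259) = √(702 + 259) = √961 = 31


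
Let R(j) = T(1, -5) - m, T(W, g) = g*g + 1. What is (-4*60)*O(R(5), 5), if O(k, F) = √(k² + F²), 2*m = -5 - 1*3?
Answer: -1200*√37 ≈ -7299.3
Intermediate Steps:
m = -4 (m = (-5 - 1*3)/2 = (-5 - 3)/2 = (½)*(-8) = -4)
T(W, g) = 1 + g² (T(W, g) = g² + 1 = 1 + g²)
R(j) = 30 (R(j) = (1 + (-5)²) - 1*(-4) = (1 + 25) + 4 = 26 + 4 = 30)
O(k, F) = √(F² + k²)
(-4*60)*O(R(5), 5) = (-4*60)*√(5² + 30²) = -240*√(25 + 900) = -1200*√37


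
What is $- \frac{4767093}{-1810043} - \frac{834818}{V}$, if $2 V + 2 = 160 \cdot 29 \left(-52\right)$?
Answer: $\frac{2086163343787}{218365397563} \approx 9.5535$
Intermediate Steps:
$V = -120641$ ($V = -1 + \frac{160 \cdot 29 \left(-52\right)}{2} = -1 + \frac{4640 \left(-52\right)}{2} = -1 + \frac{1}{2} \left(-241280\right) = -1 - 120640 = -120641$)
$- \frac{4767093}{-1810043} - \frac{834818}{V} = - \frac{4767093}{-1810043} - \frac{834818}{-120641} = \left(-4767093\right) \left(- \frac{1}{1810043}\right) - - \frac{834818}{120641} = \frac{4767093}{1810043} + \frac{834818}{120641} = \frac{2086163343787}{218365397563}$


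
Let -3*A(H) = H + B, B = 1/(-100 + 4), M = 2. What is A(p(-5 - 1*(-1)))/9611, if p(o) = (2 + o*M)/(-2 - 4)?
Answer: -95/2767968 ≈ -3.4321e-5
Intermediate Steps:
B = -1/96 (B = 1/(-96) = -1/96 ≈ -0.010417)
p(o) = -⅓ - o/3 (p(o) = (2 + o*2)/(-2 - 4) = (2 + 2*o)/(-6) = (2 + 2*o)*(-⅙) = -⅓ - o/3)
A(H) = 1/288 - H/3 (A(H) = -(H - 1/96)/3 = -(-1/96 + H)/3 = 1/288 - H/3)
A(p(-5 - 1*(-1)))/9611 = (1/288 - (-⅓ - (-5 - 1*(-1))/3)/3)/9611 = (1/288 - (-⅓ - (-5 + 1)/3)/3)*(1/9611) = (1/288 - (-⅓ - ⅓*(-4))/3)*(1/9611) = (1/288 - (-⅓ + 4/3)/3)*(1/9611) = (1/288 - ⅓*1)*(1/9611) = (1/288 - ⅓)*(1/9611) = -95/288*1/9611 = -95/2767968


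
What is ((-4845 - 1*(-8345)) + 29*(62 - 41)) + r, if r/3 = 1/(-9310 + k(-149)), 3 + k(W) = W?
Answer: 12959785/3154 ≈ 4109.0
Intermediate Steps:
k(W) = -3 + W
r = -1/3154 (r = 3/(-9310 + (-3 - 149)) = 3/(-9310 - 152) = 3/(-9462) = 3*(-1/9462) = -1/3154 ≈ -0.00031706)
((-4845 - 1*(-8345)) + 29*(62 - 41)) + r = ((-4845 - 1*(-8345)) + 29*(62 - 41)) - 1/3154 = ((-4845 + 8345) + 29*21) - 1/3154 = (3500 + 609) - 1/3154 = 4109 - 1/3154 = 12959785/3154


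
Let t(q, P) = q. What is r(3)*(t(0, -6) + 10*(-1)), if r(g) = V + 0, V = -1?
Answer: 10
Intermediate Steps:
r(g) = -1 (r(g) = -1 + 0 = -1)
r(3)*(t(0, -6) + 10*(-1)) = -(0 + 10*(-1)) = -(0 - 10) = -1*(-10) = 10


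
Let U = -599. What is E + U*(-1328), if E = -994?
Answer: 794478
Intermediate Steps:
E + U*(-1328) = -994 - 599*(-1328) = -994 + 795472 = 794478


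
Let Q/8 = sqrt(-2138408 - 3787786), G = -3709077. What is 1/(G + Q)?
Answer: -1236359/4585877156115 - 8*I*sqrt(658466)/4585877156115 ≈ -2.696e-7 - 1.4156e-9*I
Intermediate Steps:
Q = 24*I*sqrt(658466) (Q = 8*sqrt(-2138408 - 3787786) = 8*sqrt(-5926194) = 8*(3*I*sqrt(658466)) = 24*I*sqrt(658466) ≈ 19475.0*I)
1/(G + Q) = 1/(-3709077 + 24*I*sqrt(658466))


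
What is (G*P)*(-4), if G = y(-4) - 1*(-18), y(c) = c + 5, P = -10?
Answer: 760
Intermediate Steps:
y(c) = 5 + c
G = 19 (G = (5 - 4) - 1*(-18) = 1 + 18 = 19)
(G*P)*(-4) = (19*(-10))*(-4) = -190*(-4) = 760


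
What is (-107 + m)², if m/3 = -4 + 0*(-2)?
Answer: 14161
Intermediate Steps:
m = -12 (m = 3*(-4 + 0*(-2)) = 3*(-4 + 0) = 3*(-4) = -12)
(-107 + m)² = (-107 - 12)² = (-119)² = 14161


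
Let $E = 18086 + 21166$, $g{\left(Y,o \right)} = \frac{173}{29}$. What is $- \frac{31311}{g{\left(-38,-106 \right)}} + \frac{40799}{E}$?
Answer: $- \frac{35634503561}{6790596} \approx -5247.6$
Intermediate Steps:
$g{\left(Y,o \right)} = \frac{173}{29}$ ($g{\left(Y,o \right)} = 173 \cdot \frac{1}{29} = \frac{173}{29}$)
$E = 39252$
$- \frac{31311}{g{\left(-38,-106 \right)}} + \frac{40799}{E} = - \frac{31311}{\frac{173}{29}} + \frac{40799}{39252} = \left(-31311\right) \frac{29}{173} + 40799 \cdot \frac{1}{39252} = - \frac{908019}{173} + \frac{40799}{39252} = - \frac{35634503561}{6790596}$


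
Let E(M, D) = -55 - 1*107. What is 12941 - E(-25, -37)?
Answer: 13103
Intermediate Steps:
E(M, D) = -162 (E(M, D) = -55 - 107 = -162)
12941 - E(-25, -37) = 12941 - 1*(-162) = 12941 + 162 = 13103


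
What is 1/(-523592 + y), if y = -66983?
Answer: -1/590575 ≈ -1.6933e-6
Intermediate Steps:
1/(-523592 + y) = 1/(-523592 - 66983) = 1/(-590575) = -1/590575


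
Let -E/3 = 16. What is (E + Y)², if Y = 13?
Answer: 1225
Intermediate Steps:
E = -48 (E = -3*16 = -48)
(E + Y)² = (-48 + 13)² = (-35)² = 1225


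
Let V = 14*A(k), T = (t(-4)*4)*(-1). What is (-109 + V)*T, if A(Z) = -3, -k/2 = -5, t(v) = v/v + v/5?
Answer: 604/5 ≈ 120.80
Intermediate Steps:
t(v) = 1 + v/5 (t(v) = 1 + v*(⅕) = 1 + v/5)
k = 10 (k = -2*(-5) = 10)
T = -⅘ (T = ((1 + (⅕)*(-4))*4)*(-1) = ((1 - ⅘)*4)*(-1) = ((⅕)*4)*(-1) = (⅘)*(-1) = -⅘ ≈ -0.80000)
V = -42 (V = 14*(-3) = -42)
(-109 + V)*T = (-109 - 42)*(-⅘) = -151*(-⅘) = 604/5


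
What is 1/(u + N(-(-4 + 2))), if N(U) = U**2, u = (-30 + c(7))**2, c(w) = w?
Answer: 1/533 ≈ 0.0018762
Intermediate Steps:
u = 529 (u = (-30 + 7)**2 = (-23)**2 = 529)
1/(u + N(-(-4 + 2))) = 1/(529 + (-(-4 + 2))**2) = 1/(529 + (-1*(-2))**2) = 1/(529 + 2**2) = 1/(529 + 4) = 1/533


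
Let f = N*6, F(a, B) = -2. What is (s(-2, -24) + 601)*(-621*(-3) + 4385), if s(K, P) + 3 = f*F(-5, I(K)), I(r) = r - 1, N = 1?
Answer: 3661328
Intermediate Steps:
I(r) = -1 + r
f = 6 (f = 1*6 = 6)
s(K, P) = -15 (s(K, P) = -3 + 6*(-2) = -3 - 12 = -15)
(s(-2, -24) + 601)*(-621*(-3) + 4385) = (-15 + 601)*(-621*(-3) + 4385) = 586*(1863 + 4385) = 586*6248 = 3661328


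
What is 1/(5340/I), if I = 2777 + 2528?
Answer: 1061/1068 ≈ 0.99345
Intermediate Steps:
I = 5305
1/(5340/I) = 1/(5340/5305) = 1/(5340*(1/5305)) = 1/(1068/1061) = 1061/1068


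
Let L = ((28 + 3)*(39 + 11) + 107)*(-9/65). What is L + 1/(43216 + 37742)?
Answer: -1207326589/5262270 ≈ -229.43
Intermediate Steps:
L = -14913/65 (L = (31*50 + 107)*(-9*1/65) = (1550 + 107)*(-9/65) = 1657*(-9/65) = -14913/65 ≈ -229.43)
L + 1/(43216 + 37742) = -14913/65 + 1/(43216 + 37742) = -14913/65 + 1/80958 = -1207326589/5262270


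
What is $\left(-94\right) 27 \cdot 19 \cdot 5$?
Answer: $-241110$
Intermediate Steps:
$\left(-94\right) 27 \cdot 19 \cdot 5 = \left(-2538\right) 95 = -241110$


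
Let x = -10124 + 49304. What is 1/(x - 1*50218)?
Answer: -1/11038 ≈ -9.0596e-5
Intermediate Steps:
x = 39180
1/(x - 1*50218) = 1/(39180 - 1*50218) = 1/(39180 - 50218) = 1/(-11038) = -1/11038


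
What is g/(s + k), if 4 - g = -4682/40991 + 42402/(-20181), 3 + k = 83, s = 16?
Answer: 142820703/2205971656 ≈ 0.064743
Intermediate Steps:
k = 80 (k = -3 + 83 = 80)
g = 1713848436/275746457 (g = 4 - (-4682/40991 + 42402/(-20181)) = 4 - (-4682*1/40991 + 42402*(-1/20181)) = 4 - (-4682/40991 - 14134/6727) = 4 - 1*(-610862608/275746457) = 4 + 610862608/275746457 = 1713848436/275746457 ≈ 6.2153)
g/(s + k) = 1713848436/(275746457*(16 + 80)) = (1713848436/275746457)/96 = (1713848436/275746457)*(1/96) = 142820703/2205971656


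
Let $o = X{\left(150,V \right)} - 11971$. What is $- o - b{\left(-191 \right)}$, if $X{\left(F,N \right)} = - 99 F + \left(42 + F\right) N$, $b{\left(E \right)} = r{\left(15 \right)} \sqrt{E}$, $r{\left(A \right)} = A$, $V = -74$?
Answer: $41029 - 15 i \sqrt{191} \approx 41029.0 - 207.3 i$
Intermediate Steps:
$b{\left(E \right)} = 15 \sqrt{E}$
$X{\left(F,N \right)} = - 99 F + N \left(42 + F\right)$
$o = -41029$ ($o = \left(\left(-99\right) 150 + 42 \left(-74\right) + 150 \left(-74\right)\right) - 11971 = \left(-14850 - 3108 - 11100\right) - 11971 = -29058 - 11971 = -41029$)
$- o - b{\left(-191 \right)} = \left(-1\right) \left(-41029\right) - 15 \sqrt{-191} = 41029 - 15 i \sqrt{191}$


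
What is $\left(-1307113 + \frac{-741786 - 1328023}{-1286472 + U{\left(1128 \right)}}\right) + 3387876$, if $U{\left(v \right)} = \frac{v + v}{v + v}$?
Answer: $\frac{2676843327182}{1286471} \approx 2.0808 \cdot 10^{6}$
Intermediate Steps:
$U{\left(v \right)} = 1$ ($U{\left(v \right)} = \frac{2 v}{2 v} = 2 v \frac{1}{2 v} = 1$)
$\left(-1307113 + \frac{-741786 - 1328023}{-1286472 + U{\left(1128 \right)}}\right) + 3387876 = \left(-1307113 + \frac{-741786 - 1328023}{-1286472 + 1}\right) + 3387876 = \left(-1307113 - \frac{2069809}{-1286471}\right) + 3387876 = \left(-1307113 - - \frac{2069809}{1286471}\right) + 3387876 = \left(-1307113 + \frac{2069809}{1286471}\right) + 3387876 = - \frac{1681560898414}{1286471} + 3387876 = \frac{2676843327182}{1286471}$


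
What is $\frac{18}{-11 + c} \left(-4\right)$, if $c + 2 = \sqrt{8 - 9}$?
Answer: $\frac{468}{85} + \frac{36 i}{85} \approx 5.5059 + 0.42353 i$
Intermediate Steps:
$c = -2 + i$ ($c = -2 + \sqrt{8 - 9} = -2 + \sqrt{-1} = -2 + i \approx -2.0 + 1.0 i$)
$\frac{18}{-11 + c} \left(-4\right) = \frac{18}{-11 - \left(2 - i\right)} \left(-4\right) = \frac{18}{-13 + i} \left(-4\right) = 18 \frac{-13 - i}{170} \left(-4\right) = \frac{9 \left(-13 - i\right)}{85} \left(-4\right) = - \frac{36 \left(-13 - i\right)}{85}$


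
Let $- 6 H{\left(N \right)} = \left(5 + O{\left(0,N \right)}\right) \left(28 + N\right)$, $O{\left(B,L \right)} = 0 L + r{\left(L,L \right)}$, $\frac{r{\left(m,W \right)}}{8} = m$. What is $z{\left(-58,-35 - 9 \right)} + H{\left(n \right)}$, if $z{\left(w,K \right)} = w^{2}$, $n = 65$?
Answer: $- \frac{9547}{2} \approx -4773.5$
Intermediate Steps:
$r{\left(m,W \right)} = 8 m$
$O{\left(B,L \right)} = 8 L$ ($O{\left(B,L \right)} = 0 L + 8 L = 0 + 8 L = 8 L$)
$H{\left(N \right)} = - \frac{\left(5 + 8 N\right) \left(28 + N\right)}{6}$
$z{\left(-58,-35 - 9 \right)} + H{\left(n \right)} = \left(-58\right)^{2} - \left(\frac{15025}{6} + \frac{16900}{3}\right) = 3364 - \frac{16275}{2} = - \frac{9547}{2}$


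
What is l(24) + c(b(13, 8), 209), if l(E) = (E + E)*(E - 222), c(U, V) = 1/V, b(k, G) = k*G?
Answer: -1986335/209 ≈ -9504.0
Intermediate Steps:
b(k, G) = G*k
l(E) = 2*E*(-222 + E) (l(E) = (2*E)*(-222 + E) = 2*E*(-222 + E))
l(24) + c(b(13, 8), 209) = 2*24*(-222 + 24) + 1/209 = 2*24*(-198) + 1/209 = -9504 + 1/209 = -1986335/209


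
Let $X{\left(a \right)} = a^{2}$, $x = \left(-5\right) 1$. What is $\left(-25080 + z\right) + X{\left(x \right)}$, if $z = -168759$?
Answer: $-193814$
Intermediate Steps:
$x = -5$
$\left(-25080 + z\right) + X{\left(x \right)} = \left(-25080 - 168759\right) + \left(-5\right)^{2} = -193839 + 25 = -193814$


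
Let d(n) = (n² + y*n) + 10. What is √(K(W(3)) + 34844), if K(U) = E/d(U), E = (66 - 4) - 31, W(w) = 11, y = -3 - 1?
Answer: √263736933/87 ≈ 186.67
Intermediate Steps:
y = -4
E = 31 (E = 62 - 31 = 31)
d(n) = 10 + n² - 4*n (d(n) = (n² - 4*n) + 10 = 10 + n² - 4*n)
K(U) = 31/(10 + U² - 4*U)
√(K(W(3)) + 34844) = √(31/(10 + 11² - 4*11) + 34844) = √(31/(10 + 121 - 44) + 34844) = √(31/87 + 34844) = √(3031459/87) = √263736933/87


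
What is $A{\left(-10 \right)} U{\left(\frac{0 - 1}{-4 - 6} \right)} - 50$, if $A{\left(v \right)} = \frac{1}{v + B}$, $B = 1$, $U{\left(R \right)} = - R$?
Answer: $- \frac{4499}{90} \approx -49.989$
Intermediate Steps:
$A{\left(v \right)} = \frac{1}{1 + v}$ ($A{\left(v \right)} = \frac{1}{v + 1} = \frac{1}{1 + v}$)
$A{\left(-10 \right)} U{\left(\frac{0 - 1}{-4 - 6} \right)} - 50 = \frac{\left(-1\right) \frac{0 - 1}{-4 - 6}}{1 - 10} - 50 = \frac{\left(-1\right) \left(- \frac{1}{-10}\right)}{-9} - 50 = - \frac{\left(-1\right) \left(\left(-1\right) \left(- \frac{1}{10}\right)\right)}{9} - 50 = - \frac{\left(-1\right) \frac{1}{10}}{9} - 50 = \left(- \frac{1}{9}\right) \left(- \frac{1}{10}\right) - 50 = \frac{1}{90} - 50 = - \frac{4499}{90}$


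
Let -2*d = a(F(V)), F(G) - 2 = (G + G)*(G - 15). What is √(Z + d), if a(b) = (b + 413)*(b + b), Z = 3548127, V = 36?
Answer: √630649 ≈ 794.13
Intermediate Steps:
F(G) = 2 + 2*G*(-15 + G) (F(G) = 2 + (G + G)*(G - 15) = 2 + (2*G)*(-15 + G) = 2 + 2*G*(-15 + G))
a(b) = 2*b*(413 + b) (a(b) = (413 + b)*(2*b) = 2*b*(413 + b))
d = -2917478 (d = -(2 - 30*36 + 2*36²)*(413 + (2 - 30*36 + 2*36²)) = -(2 - 1080 + 2*1296)*(413 + (2 - 1080 + 2*1296)) = -(2 - 1080 + 2592)*(413 + (2 - 1080 + 2592)) = -1514*(413 + 1514) = -1514*1927 = -½*5834956 = -2917478)
√(Z + d) = √(3548127 - 2917478) = √630649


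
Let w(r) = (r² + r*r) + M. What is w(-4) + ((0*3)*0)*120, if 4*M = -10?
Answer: 59/2 ≈ 29.500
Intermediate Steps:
M = -5/2 (M = (¼)*(-10) = -5/2 ≈ -2.5000)
w(r) = -5/2 + 2*r² (w(r) = (r² + r*r) - 5/2 = (r² + r²) - 5/2 = 2*r² - 5/2 = -5/2 + 2*r²)
w(-4) + ((0*3)*0)*120 = (-5/2 + 2*(-4)²) + ((0*3)*0)*120 = (-5/2 + 2*16) + (0*0)*120 = (-5/2 + 32) + 0*120 = 59/2 + 0 = 59/2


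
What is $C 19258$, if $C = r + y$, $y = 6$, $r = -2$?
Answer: $77032$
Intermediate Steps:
$C = 4$ ($C = -2 + 6 = 4$)
$C 19258 = 4 \cdot 19258 = 77032$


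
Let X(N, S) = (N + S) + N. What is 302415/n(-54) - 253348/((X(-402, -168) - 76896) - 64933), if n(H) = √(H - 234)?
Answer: 253348/142801 - 100805*I*√2/8 ≈ 1.7741 - 17820.0*I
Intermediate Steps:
n(H) = √(-234 + H)
X(N, S) = S + 2*N
302415/n(-54) - 253348/((X(-402, -168) - 76896) - 64933) = 302415/(√(-234 - 54)) - 253348/(((-168 + 2*(-402)) - 76896) - 64933) = 302415/(√(-288)) - 253348/(((-168 - 804) - 76896) - 64933) = 302415/((12*I*√2)) - 253348/((-972 - 76896) - 64933) = 302415*(-I*√2/24) - 253348/(-77868 - 64933) = -100805*I*√2/8 - 253348/(-142801) = -100805*I*√2/8 - 253348*(-1/142801) = -100805*I*√2/8 + 253348/142801 = 253348/142801 - 100805*I*√2/8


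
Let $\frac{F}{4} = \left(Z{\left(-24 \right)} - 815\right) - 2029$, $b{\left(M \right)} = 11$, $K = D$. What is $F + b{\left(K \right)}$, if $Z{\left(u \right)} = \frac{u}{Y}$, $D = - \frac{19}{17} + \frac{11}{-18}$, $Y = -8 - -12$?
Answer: $-11389$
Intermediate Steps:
$Y = 4$ ($Y = -8 + 12 = 4$)
$D = - \frac{529}{306}$ ($D = \left(-19\right) \frac{1}{17} + 11 \left(- \frac{1}{18}\right) = - \frac{19}{17} - \frac{11}{18} = - \frac{529}{306} \approx -1.7288$)
$K = - \frac{529}{306} \approx -1.7288$
$Z{\left(u \right)} = \frac{u}{4}$
$F = -11400$ ($F = 4 \left(\left(\frac{1}{4} \left(-24\right) - 815\right) - 2029\right) = 4 \left(\left(-6 - 815\right) - 2029\right) = 4 \left(-821 - 2029\right) = 4 \left(-2850\right) = -11400$)
$F + b{\left(K \right)} = -11400 + 11 = -11389$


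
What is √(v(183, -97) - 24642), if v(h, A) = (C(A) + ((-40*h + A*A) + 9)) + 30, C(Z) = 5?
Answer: 3*I*√2501 ≈ 150.03*I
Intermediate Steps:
v(h, A) = 44 + A² - 40*h (v(h, A) = (5 + ((-40*h + A*A) + 9)) + 30 = (5 + ((-40*h + A²) + 9)) + 30 = (5 + ((A² - 40*h) + 9)) + 30 = (5 + (9 + A² - 40*h)) + 30 = (14 + A² - 40*h) + 30 = 44 + A² - 40*h)
√(v(183, -97) - 24642) = √((44 + (-97)² - 40*183) - 24642) = √((44 + 9409 - 7320) - 24642) = √(2133 - 24642) = √(-22509) = 3*I*√2501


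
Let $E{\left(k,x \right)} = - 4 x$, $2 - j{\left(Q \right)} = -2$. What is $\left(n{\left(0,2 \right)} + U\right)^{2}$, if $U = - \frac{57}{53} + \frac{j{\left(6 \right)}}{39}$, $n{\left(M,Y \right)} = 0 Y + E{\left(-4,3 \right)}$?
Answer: $\frac{719044225}{4272489} \approx 168.3$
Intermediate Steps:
$j{\left(Q \right)} = 4$ ($j{\left(Q \right)} = 2 - -2 = 2 + 2 = 4$)
$n{\left(M,Y \right)} = -12$ ($n{\left(M,Y \right)} = 0 Y - 12 = 0 - 12 = -12$)
$U = - \frac{2011}{2067}$ ($U = - \frac{57}{53} + \frac{4}{39} = - \frac{2011}{2067} \approx -0.97291$)
$\left(n{\left(0,2 \right)} + U\right)^{2} = \left(-12 - \frac{2011}{2067}\right)^{2} = \left(- \frac{26815}{2067}\right)^{2} = \frac{719044225}{4272489}$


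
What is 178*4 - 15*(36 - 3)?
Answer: 217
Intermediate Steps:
178*4 - 15*(36 - 3) = 712 - 15*33 = 712 - 495 = 217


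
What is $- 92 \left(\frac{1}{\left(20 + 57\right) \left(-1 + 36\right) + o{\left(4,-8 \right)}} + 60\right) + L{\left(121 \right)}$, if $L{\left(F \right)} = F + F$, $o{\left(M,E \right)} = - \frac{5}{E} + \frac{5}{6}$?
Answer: $- \frac{341567978}{64715} \approx -5278.0$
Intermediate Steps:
$o{\left(M,E \right)} = \frac{5}{6} - \frac{5}{E}$ ($o{\left(M,E \right)} = - \frac{5}{E} + 5 \cdot \frac{1}{6} = - \frac{5}{E} + \frac{5}{6} = \frac{5}{6} - \frac{5}{E}$)
$L{\left(F \right)} = 2 F$
$- 92 \left(\frac{1}{\left(20 + 57\right) \left(-1 + 36\right) + o{\left(4,-8 \right)}} + 60\right) + L{\left(121 \right)} = - 92 \left(\frac{1}{\left(20 + 57\right) \left(-1 + 36\right) + \left(\frac{5}{6} - \frac{5}{-8}\right)} + 60\right) + 2 \cdot 121 = - 92 \left(\frac{1}{77 \cdot 35 + \left(\frac{5}{6} - - \frac{5}{8}\right)} + 60\right) + 242 = - 92 \left(\frac{1}{2695 + \left(\frac{5}{6} + \frac{5}{8}\right)} + 60\right) + 242 = - 92 \left(\frac{1}{2695 + \frac{35}{24}} + 60\right) + 242 = - 92 \left(\frac{1}{\frac{64715}{24}} + 60\right) + 242 = - 92 \left(\frac{24}{64715} + 60\right) + 242 = \left(-92\right) \frac{3882924}{64715} + 242 = - \frac{357229008}{64715} + 242 = - \frac{341567978}{64715}$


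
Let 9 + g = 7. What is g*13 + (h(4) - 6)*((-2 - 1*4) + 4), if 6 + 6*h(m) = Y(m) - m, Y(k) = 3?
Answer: -35/3 ≈ -11.667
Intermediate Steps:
g = -2 (g = -9 + 7 = -2)
h(m) = -½ - m/6 (h(m) = -1 + (3 - m)/6 = -1 + (½ - m/6) = -½ - m/6)
g*13 + (h(4) - 6)*((-2 - 1*4) + 4) = -2*13 + ((-½ - ⅙*4) - 6)*((-2 - 1*4) + 4) = -26 + ((-½ - ⅔) - 6)*((-2 - 4) + 4) = -26 + (-7/6 - 6)*(-6 + 4) = -26 - 43/6*(-2) = -26 + 43/3 = -35/3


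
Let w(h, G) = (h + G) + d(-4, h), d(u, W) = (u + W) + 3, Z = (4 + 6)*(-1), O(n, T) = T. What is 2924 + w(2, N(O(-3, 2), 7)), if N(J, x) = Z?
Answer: 2917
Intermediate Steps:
Z = -10 (Z = 10*(-1) = -10)
d(u, W) = 3 + W + u (d(u, W) = (W + u) + 3 = 3 + W + u)
N(J, x) = -10
w(h, G) = -1 + G + 2*h (w(h, G) = (h + G) + (3 + h - 4) = (G + h) + (-1 + h) = -1 + G + 2*h)
2924 + w(2, N(O(-3, 2), 7)) = 2924 + (-1 - 10 + 2*2) = 2924 + (-1 - 10 + 4) = 2924 - 7 = 2917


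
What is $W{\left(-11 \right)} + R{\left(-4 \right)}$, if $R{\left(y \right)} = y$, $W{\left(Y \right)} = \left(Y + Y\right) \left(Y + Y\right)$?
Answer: $480$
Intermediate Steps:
$W{\left(Y \right)} = 4 Y^{2}$ ($W{\left(Y \right)} = 2 Y 2 Y = 4 Y^{2}$)
$W{\left(-11 \right)} + R{\left(-4 \right)} = 4 \left(-11\right)^{2} - 4 = 4 \cdot 121 - 4 = 484 - 4 = 480$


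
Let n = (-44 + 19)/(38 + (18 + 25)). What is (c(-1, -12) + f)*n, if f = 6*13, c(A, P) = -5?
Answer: -1825/81 ≈ -22.531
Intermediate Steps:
f = 78
n = -25/81 (n = -25/(38 + 43) = -25/81 ≈ -0.30864)
(c(-1, -12) + f)*n = (-5 + 78)*(-25/81) = 73*(-25/81) = -1825/81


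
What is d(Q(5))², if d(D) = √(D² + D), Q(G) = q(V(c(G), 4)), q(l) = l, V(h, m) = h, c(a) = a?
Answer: 30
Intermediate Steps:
Q(G) = G
d(D) = √(D + D²)
d(Q(5))² = (√(5*(1 + 5)))² = (√(5*6))² = (√30)² = 30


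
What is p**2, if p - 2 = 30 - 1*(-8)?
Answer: 1600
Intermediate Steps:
p = 40 (p = 2 + (30 - 1*(-8)) = 2 + (30 + 8) = 2 + 38 = 40)
p**2 = 40**2 = 1600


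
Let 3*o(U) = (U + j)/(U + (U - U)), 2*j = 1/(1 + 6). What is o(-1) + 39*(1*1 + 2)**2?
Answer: 14755/42 ≈ 351.31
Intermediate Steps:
j = 1/14 (j = 1/(2*(1 + 6)) = (1/2)/7 = (1/2)*(1/7) = 1/14 ≈ 0.071429)
o(U) = (1/14 + U)/(3*U) (o(U) = ((U + 1/14)/(U + (U - U)))/3 = ((1/14 + U)/(U + 0))/3 = ((1/14 + U)/U)/3 = (1/14 + U)/(3*U))
o(-1) + 39*(1*1 + 2)**2 = (1/42)*(1 + 14*(-1))/(-1) + 39*(1*1 + 2)**2 = (1/42)*(-1)*(1 - 14) + 39*(1 + 2)**2 = (1/42)*(-1)*(-13) + 39*3**2 = 13/42 + 39*9 = 13/42 + 351 = 14755/42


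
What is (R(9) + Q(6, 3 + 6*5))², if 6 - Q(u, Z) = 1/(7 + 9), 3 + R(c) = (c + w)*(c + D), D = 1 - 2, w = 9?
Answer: 5527201/256 ≈ 21591.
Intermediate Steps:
D = -1
R(c) = -3 + (-1 + c)*(9 + c) (R(c) = -3 + (c + 9)*(c - 1) = -3 + (9 + c)*(-1 + c) = -3 + (-1 + c)*(9 + c))
Q(u, Z) = 95/16 (Q(u, Z) = 6 - 1/(7 + 9) = 6 - 1/16 = 95/16)
(R(9) + Q(6, 3 + 6*5))² = ((-12 + 9² + 8*9) + 95/16)² = ((-12 + 81 + 72) + 95/16)² = (141 + 95/16)² = (2351/16)² = 5527201/256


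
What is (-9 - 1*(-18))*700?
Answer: 6300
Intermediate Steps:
(-9 - 1*(-18))*700 = (-9 + 18)*700 = 9*700 = 6300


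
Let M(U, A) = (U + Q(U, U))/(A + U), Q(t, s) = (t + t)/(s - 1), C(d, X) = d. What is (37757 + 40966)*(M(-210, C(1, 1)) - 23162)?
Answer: -384717096756/211 ≈ -1.8233e+9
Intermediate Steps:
Q(t, s) = 2*t/(-1 + s) (Q(t, s) = (2*t)/(-1 + s) = 2*t/(-1 + s))
M(U, A) = (U + 2*U/(-1 + U))/(A + U)
(37757 + 40966)*(M(-210, C(1, 1)) - 23162) = (37757 + 40966)*(-210*(1 - 210)/((-1 - 210)*(1 - 210)) - 23162) = 78723*(-210*(-209)/(-211*(-209)) - 23162) = 78723*(-210*(-1/211)*(-1/209)*(-209) - 23162) = 78723*(210/211 - 23162) = 78723*(-4886972/211) = -384717096756/211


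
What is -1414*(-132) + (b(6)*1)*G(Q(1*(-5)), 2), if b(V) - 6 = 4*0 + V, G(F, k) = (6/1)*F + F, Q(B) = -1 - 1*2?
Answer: 186396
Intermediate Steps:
Q(B) = -3 (Q(B) = -1 - 2 = -3)
G(F, k) = 7*F (G(F, k) = (6*1)*F + F = 6*F + F = 7*F)
b(V) = 6 + V (b(V) = 6 + (4*0 + V) = 6 + (0 + V) = 6 + V)
-1414*(-132) + (b(6)*1)*G(Q(1*(-5)), 2) = -1414*(-132) + ((6 + 6)*1)*(7*(-3)) = 186648 + (12*1)*(-21) = 186648 + 12*(-21) = 186648 - 252 = 186396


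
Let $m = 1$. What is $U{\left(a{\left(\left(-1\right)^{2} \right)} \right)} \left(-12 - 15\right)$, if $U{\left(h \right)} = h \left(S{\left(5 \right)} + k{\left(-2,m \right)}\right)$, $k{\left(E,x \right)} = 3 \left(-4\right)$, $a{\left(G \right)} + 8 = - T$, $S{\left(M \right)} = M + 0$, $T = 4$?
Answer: $-2268$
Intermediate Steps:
$S{\left(M \right)} = M$
$a{\left(G \right)} = -12$ ($a{\left(G \right)} = -8 - 4 = -12$)
$k{\left(E,x \right)} = -12$
$U{\left(h \right)} = - 7 h$ ($U{\left(h \right)} = h \left(5 - 12\right) = h \left(-7\right) = - 7 h$)
$U{\left(a{\left(\left(-1\right)^{2} \right)} \right)} \left(-12 - 15\right) = \left(-7\right) \left(-12\right) \left(-12 - 15\right) = 84 \left(-27\right) = -2268$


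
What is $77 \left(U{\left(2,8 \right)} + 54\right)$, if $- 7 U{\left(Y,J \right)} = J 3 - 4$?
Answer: $3938$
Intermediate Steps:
$U{\left(Y,J \right)} = \frac{4}{7} - \frac{3 J}{7}$ ($U{\left(Y,J \right)} = - \frac{J 3 - 4}{7} = - \frac{3 J - 4}{7} = - \frac{-4 + 3 J}{7} = \frac{4}{7} - \frac{3 J}{7}$)
$77 \left(U{\left(2,8 \right)} + 54\right) = 77 \left(\left(\frac{4}{7} - \frac{24}{7}\right) + 54\right) = 77 \left(- \frac{20}{7} + 54\right) = 77 \cdot \frac{358}{7} = 3938$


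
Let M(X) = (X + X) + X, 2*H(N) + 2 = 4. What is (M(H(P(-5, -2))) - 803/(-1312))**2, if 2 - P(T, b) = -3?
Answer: 22458121/1721344 ≈ 13.047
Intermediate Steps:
P(T, b) = 5 (P(T, b) = 2 - 1*(-3) = 2 + 3 = 5)
H(N) = 1 (H(N) = -1 + (1/2)*4 = -1 + 2 = 1)
M(X) = 3*X (M(X) = 2*X + X = 3*X)
(M(H(P(-5, -2))) - 803/(-1312))**2 = (3*1 - 803/(-1312))**2 = (3 - 803*(-1/1312))**2 = (3 + 803/1312)**2 = (4739/1312)**2 = 22458121/1721344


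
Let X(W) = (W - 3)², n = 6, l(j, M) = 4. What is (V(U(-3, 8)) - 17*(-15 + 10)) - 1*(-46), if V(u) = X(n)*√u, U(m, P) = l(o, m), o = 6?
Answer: 149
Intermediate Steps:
U(m, P) = 4
X(W) = (-3 + W)²
V(u) = 9*√u (V(u) = (-3 + 6)²*√u = 3²*√u = 9*√u)
(V(U(-3, 8)) - 17*(-15 + 10)) - 1*(-46) = (9*√4 - 17*(-15 + 10)) - 1*(-46) = (9*2 - 17*(-5)) + 46 = (18 - 1*(-85)) + 46 = (18 + 85) + 46 = 103 + 46 = 149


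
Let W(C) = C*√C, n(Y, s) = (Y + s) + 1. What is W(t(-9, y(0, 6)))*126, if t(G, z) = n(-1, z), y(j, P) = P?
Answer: 756*√6 ≈ 1851.8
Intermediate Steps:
n(Y, s) = 1 + Y + s
t(G, z) = z (t(G, z) = 1 - 1 + z = z)
W(C) = C^(3/2)
W(t(-9, y(0, 6)))*126 = 6^(3/2)*126 = (6*√6)*126 = 756*√6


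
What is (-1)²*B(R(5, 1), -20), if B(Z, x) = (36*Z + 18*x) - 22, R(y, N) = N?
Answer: -346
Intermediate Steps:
B(Z, x) = -22 + 18*x + 36*Z (B(Z, x) = (18*x + 36*Z) - 22 = -22 + 18*x + 36*Z)
(-1)²*B(R(5, 1), -20) = (-1)²*(-22 + 18*(-20) + 36*1) = 1*(-22 - 360 + 36) = 1*(-346) = -346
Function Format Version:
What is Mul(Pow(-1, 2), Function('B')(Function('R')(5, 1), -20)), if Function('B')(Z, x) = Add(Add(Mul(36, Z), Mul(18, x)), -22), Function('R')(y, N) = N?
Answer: -346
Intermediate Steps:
Function('B')(Z, x) = Add(-22, Mul(18, x), Mul(36, Z)) (Function('B')(Z, x) = Add(Add(Mul(18, x), Mul(36, Z)), -22) = Add(-22, Mul(18, x), Mul(36, Z)))
Mul(Pow(-1, 2), Function('B')(Function('R')(5, 1), -20)) = Mul(Pow(-1, 2), Add(-22, Mul(18, -20), Mul(36, 1))) = Mul(1, Add(-22, -360, 36)) = Mul(1, -346) = -346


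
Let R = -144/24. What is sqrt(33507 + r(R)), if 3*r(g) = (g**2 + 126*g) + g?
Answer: sqrt(33265) ≈ 182.39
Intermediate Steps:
R = -6 (R = -144*1/24 = -6)
r(g) = g**2/3 + 127*g/3 (r(g) = ((g**2 + 126*g) + g)/3 = (g**2 + 127*g)/3 = g**2/3 + 127*g/3)
sqrt(33507 + r(R)) = sqrt(33507 + (1/3)*(-6)*(127 - 6)) = sqrt(33507 + (1/3)*(-6)*121) = sqrt(33507 - 242) = sqrt(33265)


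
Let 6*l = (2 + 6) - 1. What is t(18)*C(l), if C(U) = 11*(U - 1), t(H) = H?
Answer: 33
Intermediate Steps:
l = 7/6 (l = ((2 + 6) - 1)/6 = (8 - 1)/6 = (⅙)*7 = 7/6 ≈ 1.1667)
C(U) = -11 + 11*U (C(U) = 11*(-1 + U) = -11 + 11*U)
t(18)*C(l) = 18*(-11 + 11*(7/6)) = 18*(-11 + 77/6) = 18*(11/6) = 33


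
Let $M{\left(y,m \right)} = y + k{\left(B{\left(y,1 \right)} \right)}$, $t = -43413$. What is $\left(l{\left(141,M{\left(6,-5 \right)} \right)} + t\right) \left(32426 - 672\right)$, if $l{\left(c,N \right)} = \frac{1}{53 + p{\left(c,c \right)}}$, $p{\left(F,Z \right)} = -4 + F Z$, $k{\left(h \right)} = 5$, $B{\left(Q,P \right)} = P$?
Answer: $- \frac{13737115230053}{9965} \approx -1.3785 \cdot 10^{9}$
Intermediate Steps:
$M{\left(y,m \right)} = 5 + y$ ($M{\left(y,m \right)} = y + 5 = 5 + y$)
$l{\left(c,N \right)} = \frac{1}{49 + c^{2}}$ ($l{\left(c,N \right)} = \frac{1}{53 + \left(-4 + c c\right)} = \frac{1}{53 + \left(-4 + c^{2}\right)} = \frac{1}{49 + c^{2}}$)
$\left(l{\left(141,M{\left(6,-5 \right)} \right)} + t\right) \left(32426 - 672\right) = \left(\frac{1}{49 + 141^{2}} - 43413\right) \left(32426 - 672\right) = \left(\frac{1}{49 + 19881} - 43413\right) 31754 = \left(\frac{1}{19930} - 43413\right) 31754 = \left(- \frac{865221089}{19930}\right) 31754 = - \frac{13737115230053}{9965}$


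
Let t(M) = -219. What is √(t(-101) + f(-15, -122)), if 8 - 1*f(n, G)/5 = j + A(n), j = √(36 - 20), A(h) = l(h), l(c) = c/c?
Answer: 2*I*√51 ≈ 14.283*I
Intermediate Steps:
l(c) = 1
A(h) = 1
j = 4 (j = √16 = 4)
f(n, G) = 15 (f(n, G) = 40 - 5*(4 + 1) = 40 - 5*5 = 40 - 25 = 15)
√(t(-101) + f(-15, -122)) = √(-219 + 15) = √(-204) = 2*I*√51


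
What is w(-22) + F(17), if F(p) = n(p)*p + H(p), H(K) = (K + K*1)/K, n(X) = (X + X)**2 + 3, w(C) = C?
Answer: 19683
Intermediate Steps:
n(X) = 3 + 4*X**2 (n(X) = (2*X)**2 + 3 = 4*X**2 + 3 = 3 + 4*X**2)
H(K) = 2 (H(K) = (K + K)/K = (2*K)/K = 2)
F(p) = 2 + p*(3 + 4*p**2) (F(p) = (3 + 4*p**2)*p + 2 = p*(3 + 4*p**2) + 2 = 2 + p*(3 + 4*p**2))
w(-22) + F(17) = -22 + (2 + 17*(3 + 4*17**2)) = -22 + (2 + 17*(3 + 4*289)) = -22 + (2 + 17*(3 + 1156)) = -22 + (2 + 17*1159) = -22 + (2 + 19703) = -22 + 19705 = 19683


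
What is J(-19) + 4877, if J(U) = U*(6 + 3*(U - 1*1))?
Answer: 5903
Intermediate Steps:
J(U) = U*(3 + 3*U) (J(U) = U*(6 + 3*(U - 1)) = U*(6 + 3*(-1 + U)) = U*(6 + (-3 + 3*U)) = U*(3 + 3*U))
J(-19) + 4877 = 3*(-19)*(1 - 19) + 4877 = 3*(-19)*(-18) + 4877 = 1026 + 4877 = 5903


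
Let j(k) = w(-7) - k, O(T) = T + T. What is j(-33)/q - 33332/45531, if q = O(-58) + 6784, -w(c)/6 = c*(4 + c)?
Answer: -226492159/303600708 ≈ -0.74602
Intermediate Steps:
w(c) = -6*c*(4 + c)
O(T) = 2*T
j(k) = -126 - k (j(k) = -6*(-7)*(4 - 7) - k = -6*(-7)*(-3) - k = -126 - k)
q = 6668 (q = 2*(-58) + 6784 = -116 + 6784 = 6668)
j(-33)/q - 33332/45531 = (-126 - 1*(-33))/6668 - 33332/45531 = (-126 + 33)*(1/6668) - 33332*1/45531 = -93*1/6668 - 33332/45531 = -93/6668 - 33332/45531 = -226492159/303600708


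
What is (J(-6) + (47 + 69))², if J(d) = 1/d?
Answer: 483025/36 ≈ 13417.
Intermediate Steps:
(J(-6) + (47 + 69))² = (1/(-6) + (47 + 69))² = (-⅙ + 116)² = (695/6)² = 483025/36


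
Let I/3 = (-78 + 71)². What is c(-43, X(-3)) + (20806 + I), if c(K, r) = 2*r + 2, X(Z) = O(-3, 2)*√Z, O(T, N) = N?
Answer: 20955 + 4*I*√3 ≈ 20955.0 + 6.9282*I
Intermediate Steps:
I = 147 (I = 3*(-78 + 71)² = 3*(-7)² = 3*49 = 147)
X(Z) = 2*√Z
c(K, r) = 2 + 2*r
c(-43, X(-3)) + (20806 + I) = (2 + 2*(2*√(-3))) + (20806 + 147) = (2 + 2*(2*(I*√3))) + 20953 = (2 + 2*(2*I*√3)) + 20953 = (2 + 4*I*√3) + 20953 = 20955 + 4*I*√3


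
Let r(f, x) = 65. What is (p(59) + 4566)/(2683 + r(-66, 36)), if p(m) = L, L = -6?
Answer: 380/229 ≈ 1.6594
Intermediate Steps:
p(m) = -6
(p(59) + 4566)/(2683 + r(-66, 36)) = (-6 + 4566)/(2683 + 65) = 4560/2748 = 4560*(1/2748) = 380/229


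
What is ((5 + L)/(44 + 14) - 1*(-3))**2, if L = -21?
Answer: 6241/841 ≈ 7.4209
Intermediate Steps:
((5 + L)/(44 + 14) - 1*(-3))**2 = ((5 - 21)/(44 + 14) - 1*(-3))**2 = (-16/58 + 3)**2 = (-16*1/58 + 3)**2 = (-8/29 + 3)**2 = (79/29)**2 = 6241/841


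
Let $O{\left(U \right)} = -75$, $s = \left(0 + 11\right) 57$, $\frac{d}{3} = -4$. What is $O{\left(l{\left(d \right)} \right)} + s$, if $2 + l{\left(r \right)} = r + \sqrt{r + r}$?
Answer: $552$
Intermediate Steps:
$d = -12$ ($d = 3 \left(-4\right) = -12$)
$s = 627$ ($s = 11 \cdot 57 = 627$)
$l{\left(r \right)} = -2 + r + \sqrt{2} \sqrt{r}$ ($l{\left(r \right)} = -2 + \left(r + \sqrt{r + r}\right) = -2 + \left(r + \sqrt{2 r}\right) = -2 + \left(r + \sqrt{2} \sqrt{r}\right) = -2 + r + \sqrt{2} \sqrt{r}$)
$O{\left(l{\left(d \right)} \right)} + s = -75 + 627 = 552$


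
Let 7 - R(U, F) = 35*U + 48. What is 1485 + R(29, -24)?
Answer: 429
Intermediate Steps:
R(U, F) = -41 - 35*U (R(U, F) = 7 - (35*U + 48) = 7 - (48 + 35*U) = 7 + (-48 - 35*U) = -41 - 35*U)
1485 + R(29, -24) = 1485 + (-41 - 35*29) = 1485 + (-41 - 1015) = 1485 - 1056 = 429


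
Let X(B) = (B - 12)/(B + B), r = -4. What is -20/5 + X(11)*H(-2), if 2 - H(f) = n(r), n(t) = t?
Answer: -47/11 ≈ -4.2727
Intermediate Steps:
H(f) = 6 (H(f) = 2 - 1*(-4) = 2 + 4 = 6)
X(B) = (-12 + B)/(2*B) (X(B) = (-12 + B)/((2*B)) = (-12 + B)*(1/(2*B)) = (-12 + B)/(2*B))
-20/5 + X(11)*H(-2) = -20/5 + ((½)*(-12 + 11)/11)*6 = -20*⅕ + ((½)*(1/11)*(-1))*6 = -4 - 1/22*6 = -4 - 3/11 = -47/11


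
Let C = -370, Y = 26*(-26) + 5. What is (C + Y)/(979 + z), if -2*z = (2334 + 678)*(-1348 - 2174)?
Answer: -1041/5305111 ≈ -0.00019623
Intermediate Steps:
Y = -671 (Y = -676 + 5 = -671)
z = 5304132 (z = -(2334 + 678)*(-1348 - 2174)/2 = -1506*(-3522) = -½*(-10608264) = 5304132)
(C + Y)/(979 + z) = (-370 - 671)/(979 + 5304132) = -1041/5305111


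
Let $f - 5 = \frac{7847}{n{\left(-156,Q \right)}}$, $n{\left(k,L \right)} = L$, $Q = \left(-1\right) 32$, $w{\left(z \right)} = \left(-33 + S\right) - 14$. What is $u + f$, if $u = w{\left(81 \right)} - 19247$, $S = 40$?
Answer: $- \frac{623815}{32} \approx -19494.0$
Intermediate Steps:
$w{\left(z \right)} = -7$ ($w{\left(z \right)} = \left(-33 + 40\right) - 14 = 7 - 14 = -7$)
$Q = -32$
$u = -19254$ ($u = -7 - 19247 = -19254$)
$f = - \frac{7687}{32}$ ($f = 5 + \frac{7847}{-32} = 5 + 7847 \left(- \frac{1}{32}\right) = 5 - \frac{7847}{32} = - \frac{7687}{32} \approx -240.22$)
$u + f = -19254 - \frac{7687}{32} = - \frac{623815}{32}$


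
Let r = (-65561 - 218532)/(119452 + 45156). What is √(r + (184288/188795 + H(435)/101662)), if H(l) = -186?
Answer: 3*I*√814013830067876255152867015/98730218379760 ≈ 0.86694*I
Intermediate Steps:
r = -284093/164608 ≈ -1.7259
√(r + (184288/188795 + H(435)/101662)) = √(-284093/164608 + (184288/188795 - 186/101662)) = √(-284093/164608 + (184288*(1/188795) - 186*1/101662)) = √(-284093/164608 + (184288/188795 - 93/50831)) = √(-284093/164608 + 9349985393/9596638645) = √(-1187255467003041/1579683494076160) = 3*I*√814013830067876255152867015/98730218379760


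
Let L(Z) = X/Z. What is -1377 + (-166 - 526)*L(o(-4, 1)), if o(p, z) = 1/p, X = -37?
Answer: -103793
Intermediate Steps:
L(Z) = -37/Z
-1377 + (-166 - 526)*L(o(-4, 1)) = -1377 + (-166 - 526)*(-37/(1/(-4))) = -1377 - (-25604)/(-¼) = -1377 - (-25604)*(-4) = -1377 - 692*148 = -1377 - 102416 = -103793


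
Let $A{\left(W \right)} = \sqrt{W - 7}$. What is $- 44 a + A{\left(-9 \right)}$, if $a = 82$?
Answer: $-3608 + 4 i \approx -3608.0 + 4.0 i$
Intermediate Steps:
$A{\left(W \right)} = \sqrt{-7 + W}$
$- 44 a + A{\left(-9 \right)} = \left(-44\right) 82 + \sqrt{-7 - 9} = -3608 + \sqrt{-16} = -3608 + 4 i$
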